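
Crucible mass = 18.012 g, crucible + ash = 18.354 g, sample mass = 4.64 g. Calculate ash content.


Ash mass = 0.342 g
Ash content = 7.37%

Ash mass = 18.354 - 18.012 = 0.342 g
Ash% = 0.342 / 4.64 x 100 = 7.37%


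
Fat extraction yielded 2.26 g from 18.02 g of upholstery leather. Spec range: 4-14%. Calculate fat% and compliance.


Fat% = 2.26 / 18.02 x 100 = 12.5%
Spec range: 4-14%
Compliant: Yes


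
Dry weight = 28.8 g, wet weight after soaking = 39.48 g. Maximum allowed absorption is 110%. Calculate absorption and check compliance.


Absorption = 37.1%
Compliant: Yes

WA = (39.48 - 28.8) / 28.8 x 100 = 37.1%
Maximum allowed: 110%
Compliant: Yes


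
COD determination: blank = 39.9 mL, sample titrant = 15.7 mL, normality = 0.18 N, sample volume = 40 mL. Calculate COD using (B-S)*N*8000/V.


COD = (39.9 - 15.7) x 0.18 x 8000 / 40
COD = 24.2 x 0.18 x 8000 / 40
COD = 871.2 mg/L


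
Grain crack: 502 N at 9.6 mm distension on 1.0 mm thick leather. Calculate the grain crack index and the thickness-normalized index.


Crack index = 502 / 9.6 = 52.3 N/mm
Normalized = 52.3 / 1.0 = 52.3 N/mm per mm


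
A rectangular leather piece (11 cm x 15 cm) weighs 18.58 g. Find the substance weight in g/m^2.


1126.1 g/m^2

Area = 11 x 15 = 165 cm^2
SW = 18.58 / 165 x 10000 = 1126.1 g/m^2


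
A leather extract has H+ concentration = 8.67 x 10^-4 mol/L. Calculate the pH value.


pH = -log10[H+]
pH = -log10(8.67 x 10^-4) = 3.06


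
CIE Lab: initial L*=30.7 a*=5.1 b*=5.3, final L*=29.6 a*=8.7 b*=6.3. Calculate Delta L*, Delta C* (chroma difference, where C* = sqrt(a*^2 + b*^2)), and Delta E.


Delta L* = 29.6 - 30.7 = -1.1
C1* = sqrt((5.1)^2 + (5.3)^2) = 7.355
C2* = sqrt((8.7)^2 + (6.3)^2) = 10.742
Delta C* = 10.742 - 7.355 = 3.39
Delta E = sqrt((-1.1)^2 + (3.6)^2 + (1.0)^2) = 3.89


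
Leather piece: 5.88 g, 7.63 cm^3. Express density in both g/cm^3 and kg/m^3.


Density = 5.88 / 7.63 = 0.771 g/cm^3
Convert: 0.771 x 1000 = 771 kg/m^3


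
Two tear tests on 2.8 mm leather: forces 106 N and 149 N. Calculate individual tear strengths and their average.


Tear 1 = 37.9 N/mm
Tear 2 = 53.2 N/mm
Average = 45.6 N/mm

Tear 1 = 106 / 2.8 = 37.9 N/mm
Tear 2 = 149 / 2.8 = 53.2 N/mm
Average = (37.9 + 53.2) / 2 = 45.6 N/mm


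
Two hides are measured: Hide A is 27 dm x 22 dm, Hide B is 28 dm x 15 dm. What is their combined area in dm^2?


1014 dm^2

Hide A area = 27 x 22 = 594 dm^2
Hide B area = 28 x 15 = 420 dm^2
Total = 594 + 420 = 1014 dm^2


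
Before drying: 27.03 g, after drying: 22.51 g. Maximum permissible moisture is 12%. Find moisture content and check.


MC = (27.03 - 22.51) / 27.03 x 100 = 16.7%
Maximum: 12%
Acceptable: No


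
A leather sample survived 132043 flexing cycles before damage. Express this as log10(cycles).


5.12

log10(132043) = 5.12


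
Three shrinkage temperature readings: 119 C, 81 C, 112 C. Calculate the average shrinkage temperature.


104.0 C


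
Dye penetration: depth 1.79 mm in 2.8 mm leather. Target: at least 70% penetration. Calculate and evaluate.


Penetration = 1.79 / 2.8 x 100 = 63.9%
Target: 70%
Meets target: No


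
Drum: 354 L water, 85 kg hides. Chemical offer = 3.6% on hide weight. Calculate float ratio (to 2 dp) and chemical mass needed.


Float ratio = 4.16
Chemical needed = 3.06 kg


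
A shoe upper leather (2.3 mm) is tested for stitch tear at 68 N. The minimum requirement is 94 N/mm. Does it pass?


STS = 68 / 2.3 = 29.6 N/mm
Minimum required: 94 N/mm
Passes: No


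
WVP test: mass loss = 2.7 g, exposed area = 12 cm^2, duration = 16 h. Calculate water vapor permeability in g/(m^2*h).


140.63 g/(m^2*h)

WVP = mass_loss / (area x time) x 10000
WVP = 2.7 / (12 x 16) x 10000
WVP = 2.7 / 192 x 10000 = 140.63 g/(m^2*h)


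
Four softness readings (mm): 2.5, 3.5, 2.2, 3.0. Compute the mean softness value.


Sum = 2.5 + 3.5 + 2.2 + 3.0
Mean = 11.2 / 4 = 2.80 mm


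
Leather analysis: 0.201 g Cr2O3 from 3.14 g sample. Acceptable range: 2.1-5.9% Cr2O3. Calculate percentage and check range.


Cr2O3 = 6.40%
Within range: No

Cr2O3% = 0.201 / 3.14 x 100 = 6.40%
Acceptable range: 2.1 to 5.9%
Within range: No


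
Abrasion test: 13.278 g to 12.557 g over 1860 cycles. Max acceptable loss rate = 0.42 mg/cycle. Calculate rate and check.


Loss = 13.278 - 12.557 = 0.721 g
Rate = 0.721 g / 1860 cycles x 1000 = 0.388 mg/cycle
Max = 0.42 mg/cycle
Passes: Yes


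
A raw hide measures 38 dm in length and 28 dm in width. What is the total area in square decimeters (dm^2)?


1064 dm^2

Area = length x width
Area = 38 x 28 = 1064 dm^2


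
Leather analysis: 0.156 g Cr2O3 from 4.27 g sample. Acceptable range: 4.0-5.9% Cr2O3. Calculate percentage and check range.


Cr2O3 = 3.65%
Within range: No


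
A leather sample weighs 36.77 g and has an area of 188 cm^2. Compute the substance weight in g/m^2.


Substance weight = mass / area x 10000
SW = 36.77 / 188 x 10000
SW = 1955.9 g/m^2


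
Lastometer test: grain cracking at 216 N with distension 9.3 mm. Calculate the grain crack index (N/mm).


Grain crack index = force / distension
Index = 216 / 9.3 = 23.2 N/mm


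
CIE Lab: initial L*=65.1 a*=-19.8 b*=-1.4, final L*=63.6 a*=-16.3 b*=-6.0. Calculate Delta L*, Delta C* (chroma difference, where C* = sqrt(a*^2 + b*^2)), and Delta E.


Delta L* = 63.6 - 65.1 = -1.5
C1* = sqrt((-19.8)^2 + (-1.4)^2) = 19.849
C2* = sqrt((-16.3)^2 + (-6.0)^2) = 17.369
Delta C* = 17.369 - 19.849 = -2.48
Delta E = sqrt((-1.5)^2 + (3.5)^2 + (-4.6)^2) = 5.97


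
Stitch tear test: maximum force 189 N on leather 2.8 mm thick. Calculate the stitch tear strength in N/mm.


67.5 N/mm


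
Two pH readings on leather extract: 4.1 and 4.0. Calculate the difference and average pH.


Difference = |4.1 - 4.0| = 0.1
Average = (4.1 + 4.0) / 2 = 4.05


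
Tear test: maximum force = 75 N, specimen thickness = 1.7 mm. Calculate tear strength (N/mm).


44.1 N/mm


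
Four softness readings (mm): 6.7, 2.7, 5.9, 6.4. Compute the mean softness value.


5.43 mm

Sum = 6.7 + 2.7 + 5.9 + 6.4
Mean = 21.7 / 4 = 5.43 mm


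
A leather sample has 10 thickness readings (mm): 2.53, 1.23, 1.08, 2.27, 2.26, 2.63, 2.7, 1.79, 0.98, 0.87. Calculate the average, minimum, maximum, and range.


Average = 1.83 mm
Min = 0.87 mm
Max = 2.7 mm
Range = 1.83 mm


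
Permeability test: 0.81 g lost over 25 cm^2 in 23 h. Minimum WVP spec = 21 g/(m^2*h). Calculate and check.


WVP = 0.81 / (25 x 23) x 10000 = 14.09 g/(m^2*h)
Minimum: 21 g/(m^2*h)
Meets spec: No


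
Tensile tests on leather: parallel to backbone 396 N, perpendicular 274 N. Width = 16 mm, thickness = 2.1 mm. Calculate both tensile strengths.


Area = 16 x 2.1 = 33.6 mm^2
TS (parallel) = 396 / 33.6 = 11.79 N/mm^2
TS (perpendicular) = 274 / 33.6 = 8.15 N/mm^2


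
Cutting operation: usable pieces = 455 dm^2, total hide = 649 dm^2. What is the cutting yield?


Yield = usable / total x 100
Yield = 455 / 649 x 100 = 70.1%


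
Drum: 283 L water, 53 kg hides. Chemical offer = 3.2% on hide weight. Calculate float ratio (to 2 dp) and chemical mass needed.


Float ratio = 283 / 53 = 5.34
Chemical = 53 x 3.2 / 100 = 1.696 kg


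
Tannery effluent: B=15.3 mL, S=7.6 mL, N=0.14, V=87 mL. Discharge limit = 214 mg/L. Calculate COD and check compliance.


COD = 99.1 mg/L
Compliant: Yes


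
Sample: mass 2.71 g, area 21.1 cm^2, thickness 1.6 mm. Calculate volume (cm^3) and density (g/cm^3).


Volume = 3.376 cm^3
Density = 0.803 g/cm^3

Thickness in cm = 1.6 / 10 = 0.16 cm
Volume = 21.1 x 0.16 = 3.376 cm^3
Density = 2.71 / 3.376 = 0.803 g/cm^3


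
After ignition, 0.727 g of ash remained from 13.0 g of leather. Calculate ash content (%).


Ash% = 0.727 / 13.0 x 100
Ash% = 5.59%


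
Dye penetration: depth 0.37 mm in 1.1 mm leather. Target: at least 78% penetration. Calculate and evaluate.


Penetration = 33.6%
Meets target: No

Penetration = 0.37 / 1.1 x 100 = 33.6%
Target: 78%
Meets target: No


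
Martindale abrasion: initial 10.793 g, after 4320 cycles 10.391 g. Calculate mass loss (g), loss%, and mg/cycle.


Mass loss = 0.402 g
Loss = 3.72%
Rate = 0.093 mg/cycle

Loss = 10.793 - 10.391 = 0.402 g
Loss% = 0.402 / 10.793 x 100 = 3.72%
Rate = 0.402 / 4320 x 1000 = 0.093 mg/cycle


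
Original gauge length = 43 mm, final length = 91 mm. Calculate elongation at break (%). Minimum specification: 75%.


Elongation = 111.6%
Meets spec: Yes


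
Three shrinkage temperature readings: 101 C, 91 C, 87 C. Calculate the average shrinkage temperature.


93.0 C

Average = (101 + 91 + 87) / 3
Average = 279 / 3 = 93.0 C


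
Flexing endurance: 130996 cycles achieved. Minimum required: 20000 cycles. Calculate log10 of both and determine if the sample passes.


log10(130996) = 5.12
log10(20000) = 4.30
Passes: Yes


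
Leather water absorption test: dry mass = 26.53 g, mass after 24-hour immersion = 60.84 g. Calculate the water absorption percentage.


129.3%

Water absorbed = 60.84 - 26.53 = 34.31 g
WA% = 34.31 / 26.53 x 100 = 129.3%


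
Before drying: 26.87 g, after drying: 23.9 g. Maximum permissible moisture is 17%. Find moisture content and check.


MC = (26.87 - 23.9) / 26.87 x 100 = 11.1%
Maximum: 17%
Acceptable: Yes


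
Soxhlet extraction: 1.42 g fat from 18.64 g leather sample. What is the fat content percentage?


Fat content = 1.42 / 18.64 x 100
Fat = 7.6%


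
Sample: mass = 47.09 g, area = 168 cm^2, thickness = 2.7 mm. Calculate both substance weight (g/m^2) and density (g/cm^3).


SW = 47.09 / 168 x 10000 = 2803.0 g/m^2
Volume = 168 x 2.7 / 10 = 45.36 cm^3
Density = 47.09 / 45.36 = 1.038 g/cm^3


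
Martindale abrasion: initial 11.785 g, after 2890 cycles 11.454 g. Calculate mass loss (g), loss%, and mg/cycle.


Loss = 11.785 - 11.454 = 0.331 g
Loss% = 0.331 / 11.785 x 100 = 2.81%
Rate = 0.331 / 2890 x 1000 = 0.115 mg/cycle


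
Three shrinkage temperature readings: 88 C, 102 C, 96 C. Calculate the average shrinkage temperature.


95.3 C


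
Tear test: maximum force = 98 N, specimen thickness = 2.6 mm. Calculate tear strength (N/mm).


Tear strength = force / thickness
Tear = 98 / 2.6 = 37.7 N/mm


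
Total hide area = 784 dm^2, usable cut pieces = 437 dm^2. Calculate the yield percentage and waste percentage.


Yield = 55.7%
Waste = 44.3%


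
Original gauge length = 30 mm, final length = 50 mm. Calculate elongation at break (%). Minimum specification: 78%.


Elongation = 66.7%
Meets spec: No

Extension = 50 - 30 = 20 mm
Elongation = 20 / 30 x 100 = 66.7%
Minimum required: 78%
Meets specification: No


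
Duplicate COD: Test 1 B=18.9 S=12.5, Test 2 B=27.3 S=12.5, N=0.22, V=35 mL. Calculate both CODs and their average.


COD1 = 321.8 mg/L
COD2 = 744.2 mg/L
Average = 533.0 mg/L

COD1 = (18.9 - 12.5) x 0.22 x 8000 / 35 = 321.8 mg/L
COD2 = (27.3 - 12.5) x 0.22 x 8000 / 35 = 744.2 mg/L
Average = (321.8 + 744.2) / 2 = 533.0 mg/L


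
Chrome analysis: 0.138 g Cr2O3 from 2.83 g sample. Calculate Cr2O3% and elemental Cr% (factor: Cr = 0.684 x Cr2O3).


Cr2O3 = 4.88%
Cr = 3.34%

Cr2O3% = 0.138 / 2.83 x 100 = 4.88%
Cr% = 4.88 x 0.684 = 3.34%


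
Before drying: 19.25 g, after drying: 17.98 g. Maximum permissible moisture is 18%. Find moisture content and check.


MC = (19.25 - 17.98) / 19.25 x 100 = 6.6%
Maximum: 18%
Acceptable: Yes


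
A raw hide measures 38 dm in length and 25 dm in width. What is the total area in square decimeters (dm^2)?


950 dm^2

Area = length x width
Area = 38 x 25 = 950 dm^2


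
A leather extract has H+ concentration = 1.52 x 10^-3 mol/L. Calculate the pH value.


pH = -log10[H+]
pH = -log10(1.52 x 10^-3) = 2.82


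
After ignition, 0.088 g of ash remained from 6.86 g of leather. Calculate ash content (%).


Ash% = 0.088 / 6.86 x 100
Ash% = 1.28%


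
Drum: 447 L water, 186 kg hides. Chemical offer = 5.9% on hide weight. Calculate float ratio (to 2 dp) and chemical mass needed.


Float ratio = 447 / 186 = 2.40
Chemical = 186 x 5.9 / 100 = 10.974 kg


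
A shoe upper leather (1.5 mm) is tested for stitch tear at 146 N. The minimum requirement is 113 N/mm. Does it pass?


STS = 97.3 N/mm
Passes: No


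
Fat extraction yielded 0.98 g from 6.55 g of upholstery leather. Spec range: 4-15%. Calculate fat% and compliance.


Fat content = 15.0%
Compliant: Yes


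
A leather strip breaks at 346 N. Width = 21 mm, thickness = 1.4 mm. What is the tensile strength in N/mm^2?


Cross-sectional area = 21 x 1.4 = 29.4 mm^2
Tensile strength = 346 / 29.4 = 11.77 N/mm^2


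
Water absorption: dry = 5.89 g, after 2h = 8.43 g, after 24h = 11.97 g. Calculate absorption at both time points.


2h absorption = 43.1%
24h absorption = 103.2%


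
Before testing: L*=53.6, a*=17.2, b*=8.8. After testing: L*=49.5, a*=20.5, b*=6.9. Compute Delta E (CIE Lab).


dL = 49.5 - 53.6 = -4.1
da = 20.5 - 17.2 = 3.3
db = 6.9 - 8.8 = -1.9
dE = sqrt((-4.1)^2 + (3.3)^2 + (-1.9)^2) = 5.60


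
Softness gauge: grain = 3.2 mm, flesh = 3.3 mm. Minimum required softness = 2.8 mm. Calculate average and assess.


Average softness = 3.25 mm
Meets requirement: Yes

Average = (3.2 + 3.3) / 2 = 3.25 mm
Minimum = 2.8 mm
Meets requirement: Yes


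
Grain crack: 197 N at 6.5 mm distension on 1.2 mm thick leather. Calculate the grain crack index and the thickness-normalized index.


Crack index = 30.3 N/mm
Normalized index = 25.3 N/mm per mm

Crack index = 197 / 6.5 = 30.3 N/mm
Normalized = 30.3 / 1.2 = 25.3 N/mm per mm


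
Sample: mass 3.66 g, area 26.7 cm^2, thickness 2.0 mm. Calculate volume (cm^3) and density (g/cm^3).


Volume = 5.340 cm^3
Density = 0.685 g/cm^3


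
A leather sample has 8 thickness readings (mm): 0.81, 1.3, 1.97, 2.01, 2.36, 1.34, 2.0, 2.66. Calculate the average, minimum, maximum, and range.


Sum = 14.45
Average = 14.45 / 8 = 1.81 mm
Minimum = 0.81 mm
Maximum = 2.66 mm
Range = 2.66 - 0.81 = 1.85 mm


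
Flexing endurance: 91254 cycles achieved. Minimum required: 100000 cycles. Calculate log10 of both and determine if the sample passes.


Achieved: log10 = 4.96
Required: log10 = 5.00
Passes: No

log10(91254) = 4.96
log10(100000) = 5.00
Passes: No


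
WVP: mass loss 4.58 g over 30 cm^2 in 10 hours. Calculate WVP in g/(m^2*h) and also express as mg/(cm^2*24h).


WVP = 4.58 / (30 x 10) x 10000 = 152.67 g/(m^2*h)
Mass loss in mg = 4.58 x 1000 = 4580 mg
Per cm^2 per 24h in mg: 4580 x 24 / (30 x 10) = 109920 / 300 = 366.40 mg/(cm^2*24h)


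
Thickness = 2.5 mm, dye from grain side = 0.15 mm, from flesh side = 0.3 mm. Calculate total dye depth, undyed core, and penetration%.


Total dyed = 0.45 mm
Undyed core = 2.05 mm
Penetration = 18.0%


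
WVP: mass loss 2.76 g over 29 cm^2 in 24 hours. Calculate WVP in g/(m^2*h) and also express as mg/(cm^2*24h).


WVP = 2.76 / (29 x 24) x 10000 = 39.66 g/(m^2*h)
Mass loss in mg = 2.76 x 1000 = 2760 mg
Per cm^2 per 24h in mg: 2760 x 24 / (29 x 24) = 66240 / 696 = 95.17 mg/(cm^2*24h)


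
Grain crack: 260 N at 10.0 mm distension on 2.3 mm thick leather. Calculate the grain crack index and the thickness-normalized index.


Crack index = 260 / 10.0 = 26.0 N/mm
Normalized = 26.0 / 2.3 = 11.3 N/mm per mm


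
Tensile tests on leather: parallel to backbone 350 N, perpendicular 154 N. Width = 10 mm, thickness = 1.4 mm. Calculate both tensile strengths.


Parallel = 25.00 N/mm^2
Perpendicular = 11.00 N/mm^2

Area = 10 x 1.4 = 14.0 mm^2
TS (parallel) = 350 / 14.0 = 25.00 N/mm^2
TS (perpendicular) = 154 / 14.0 = 11.00 N/mm^2


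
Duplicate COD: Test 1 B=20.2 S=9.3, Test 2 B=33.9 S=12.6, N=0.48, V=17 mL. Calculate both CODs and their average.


COD1 = 2462.1 mg/L
COD2 = 4811.3 mg/L
Average = 3636.7 mg/L

COD1 = (20.2 - 9.3) x 0.48 x 8000 / 17 = 2462.1 mg/L
COD2 = (33.9 - 12.6) x 0.48 x 8000 / 17 = 4811.3 mg/L
Average = (2462.1 + 4811.3) / 2 = 3636.7 mg/L


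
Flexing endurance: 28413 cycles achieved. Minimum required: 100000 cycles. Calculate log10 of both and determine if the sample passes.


Achieved: log10 = 4.45
Required: log10 = 5.00
Passes: No

log10(28413) = 4.45
log10(100000) = 5.00
Passes: No


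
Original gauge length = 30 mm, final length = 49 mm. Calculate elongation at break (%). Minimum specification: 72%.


Elongation = 63.3%
Meets spec: No

Extension = 49 - 30 = 19 mm
Elongation = 19 / 30 x 100 = 63.3%
Minimum required: 72%
Meets specification: No


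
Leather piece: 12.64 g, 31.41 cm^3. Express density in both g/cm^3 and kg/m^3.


0.402 g/cm^3
402 kg/m^3

Density = 12.64 / 31.41 = 0.402 g/cm^3
Convert: 0.402 x 1000 = 402 kg/m^3


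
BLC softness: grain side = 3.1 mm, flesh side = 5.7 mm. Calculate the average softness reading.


Average = (3.1 + 5.7) / 2
Average = 4.40 mm


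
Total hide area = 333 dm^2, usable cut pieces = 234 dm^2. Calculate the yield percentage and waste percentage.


Yield = 70.3%
Waste = 29.7%

Yield = 234 / 333 x 100 = 70.3%
Waste = 333 - 234 = 99 dm^2
Waste% = 100 - 70.3 = 29.7%


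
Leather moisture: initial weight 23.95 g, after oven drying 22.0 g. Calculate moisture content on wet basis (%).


8.1%

Moisture = 23.95 - 22.0 = 1.95 g
MC = 1.95 / 23.95 x 100 = 8.1%


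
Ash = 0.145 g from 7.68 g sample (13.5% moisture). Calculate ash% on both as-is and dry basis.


As-is ash% = 0.145 / 7.68 x 100 = 1.89%
Dry mass = 7.68 x (100 - 13.5) / 100 = 6.6432 g
Dry-basis ash% = 0.145 / 6.6432 x 100 = 2.18%


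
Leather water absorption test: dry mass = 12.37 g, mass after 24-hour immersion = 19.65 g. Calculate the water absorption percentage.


Water absorbed = 19.65 - 12.37 = 7.28 g
WA% = 7.28 / 12.37 x 100 = 58.9%


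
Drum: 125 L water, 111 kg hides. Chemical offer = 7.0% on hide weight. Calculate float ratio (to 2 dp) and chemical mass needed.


Float ratio = 1.13
Chemical needed = 7.77 kg


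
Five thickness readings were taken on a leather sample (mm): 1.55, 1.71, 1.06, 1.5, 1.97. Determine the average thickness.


1.56 mm

Sum = 1.55 + 1.71 + 1.06 + 1.5 + 1.97 = 7.79
Average = 7.79 / 5 = 1.56 mm


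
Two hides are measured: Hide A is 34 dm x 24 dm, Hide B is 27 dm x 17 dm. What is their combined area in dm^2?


1275 dm^2

Hide A area = 34 x 24 = 816 dm^2
Hide B area = 27 x 17 = 459 dm^2
Total = 816 + 459 = 1275 dm^2


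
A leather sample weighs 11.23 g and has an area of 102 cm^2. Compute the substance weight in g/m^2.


Substance weight = mass / area x 10000
SW = 11.23 / 102 x 10000
SW = 1101.0 g/m^2


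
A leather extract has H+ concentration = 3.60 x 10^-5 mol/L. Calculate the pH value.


pH = -log10[H+]
pH = -log10(3.60 x 10^-5) = 4.44


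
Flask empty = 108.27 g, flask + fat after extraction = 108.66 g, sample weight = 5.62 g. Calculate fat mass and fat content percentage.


Fat mass = 0.39 g
Fat content = 6.9%

Fat mass = 108.66 - 108.27 = 0.39 g
Fat% = 0.39 / 5.62 x 100 = 6.9%


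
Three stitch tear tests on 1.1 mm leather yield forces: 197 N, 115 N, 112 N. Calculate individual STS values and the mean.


STS1 = 197 / 1.1 = 179.1 N/mm
STS2 = 115 / 1.1 = 104.5 N/mm
STS3 = 112 / 1.1 = 101.8 N/mm
Mean = (179.1 + 104.5 + 101.8) / 3 = 128.5 N/mm


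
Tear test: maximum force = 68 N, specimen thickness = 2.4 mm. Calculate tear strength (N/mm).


Tear strength = force / thickness
Tear = 68 / 2.4 = 28.3 N/mm


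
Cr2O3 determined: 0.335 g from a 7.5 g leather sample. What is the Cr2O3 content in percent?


Cr2O3% = 0.335 / 7.5 x 100
Cr2O3% = 4.47%


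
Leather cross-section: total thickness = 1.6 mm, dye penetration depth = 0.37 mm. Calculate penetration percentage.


23.1%


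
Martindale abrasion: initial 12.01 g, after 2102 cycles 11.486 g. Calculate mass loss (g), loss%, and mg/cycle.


Loss = 12.01 - 11.486 = 0.524 g
Loss% = 0.524 / 12.01 x 100 = 4.36%
Rate = 0.524 / 2102 x 1000 = 0.249 mg/cycle


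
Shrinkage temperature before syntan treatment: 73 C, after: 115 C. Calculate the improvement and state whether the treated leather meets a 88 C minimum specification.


Improvement = 115 - 73 = 42 C
Spec check: 115 C >= 88 C? Yes


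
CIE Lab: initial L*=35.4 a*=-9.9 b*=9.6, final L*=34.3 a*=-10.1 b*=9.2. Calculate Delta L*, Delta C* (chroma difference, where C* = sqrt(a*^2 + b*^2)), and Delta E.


Delta L* = 34.3 - 35.4 = -1.1
C1* = sqrt((-9.9)^2 + (9.6)^2) = 13.790
C2* = sqrt((-10.1)^2 + (9.2)^2) = 13.662
Delta C* = 13.662 - 13.790 = -0.13
Delta E = sqrt((-1.1)^2 + (-0.2)^2 + (-0.4)^2) = 1.19


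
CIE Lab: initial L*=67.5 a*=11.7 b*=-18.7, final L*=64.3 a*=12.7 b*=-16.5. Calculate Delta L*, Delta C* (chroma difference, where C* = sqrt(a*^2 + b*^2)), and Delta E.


Delta L* = -3.2
Delta C* = -1.24
Delta E = 4.01


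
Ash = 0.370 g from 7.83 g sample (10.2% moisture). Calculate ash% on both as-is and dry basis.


As-is ash% = 0.370 / 7.83 x 100 = 4.73%
Dry mass = 7.83 x (100 - 10.2) / 100 = 7.03134 g
Dry-basis ash% = 0.370 / 7.03134 x 100 = 5.26%


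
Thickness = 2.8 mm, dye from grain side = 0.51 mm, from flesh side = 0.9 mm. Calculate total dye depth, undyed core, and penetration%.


Total dyed = 1.41 mm
Undyed core = 1.39 mm
Penetration = 50.4%

Total dyed = 0.51 + 0.9 = 1.41 mm
Undyed core = 2.8 - 1.41 = 1.39 mm
Penetration = 1.41 / 2.8 x 100 = 50.4%


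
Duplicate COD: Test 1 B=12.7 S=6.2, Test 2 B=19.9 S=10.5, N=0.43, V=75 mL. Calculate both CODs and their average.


COD1 = (12.7 - 6.2) x 0.43 x 8000 / 75 = 298.1 mg/L
COD2 = (19.9 - 10.5) x 0.43 x 8000 / 75 = 431.1 mg/L
Average = (298.1 + 431.1) / 2 = 364.6 mg/L


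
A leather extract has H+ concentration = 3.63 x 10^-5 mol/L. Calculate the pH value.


pH = 4.44


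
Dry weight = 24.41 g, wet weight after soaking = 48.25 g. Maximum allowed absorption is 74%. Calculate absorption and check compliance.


Absorption = 97.7%
Compliant: No

WA = (48.25 - 24.41) / 24.41 x 100 = 97.7%
Maximum allowed: 74%
Compliant: No


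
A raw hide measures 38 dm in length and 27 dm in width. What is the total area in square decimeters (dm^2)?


1026 dm^2

Area = length x width
Area = 38 x 27 = 1026 dm^2


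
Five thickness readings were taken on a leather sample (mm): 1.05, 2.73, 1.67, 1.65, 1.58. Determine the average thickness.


Sum = 1.05 + 2.73 + 1.67 + 1.65 + 1.58 = 8.68
Average = 8.68 / 5 = 1.74 mm


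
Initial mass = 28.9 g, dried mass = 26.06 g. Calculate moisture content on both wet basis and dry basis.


Moisture lost = 28.9 - 26.06 = 2.84 g
Wet basis MC = 2.84 / 28.9 x 100 = 9.8%
Dry basis MC = 2.84 / 26.06 x 100 = 10.9%


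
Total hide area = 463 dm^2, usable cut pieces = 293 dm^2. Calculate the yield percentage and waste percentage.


Yield = 63.3%
Waste = 36.7%


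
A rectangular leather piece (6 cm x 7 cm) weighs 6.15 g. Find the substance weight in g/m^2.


1464.3 g/m^2

Area = 6 x 7 = 42 cm^2
SW = 6.15 / 42 x 10000 = 1464.3 g/m^2


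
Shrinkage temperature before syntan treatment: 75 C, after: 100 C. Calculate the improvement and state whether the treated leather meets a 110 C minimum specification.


Improvement = 100 - 75 = 25 C
Spec check: 100 C >= 110 C? No


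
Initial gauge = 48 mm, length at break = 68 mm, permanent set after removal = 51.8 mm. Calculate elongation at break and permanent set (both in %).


Elongation at break = (68 - 48) / 48 x 100 = 41.7%
Permanent set = (51.8 - 48) / 48 x 100 = 7.9%


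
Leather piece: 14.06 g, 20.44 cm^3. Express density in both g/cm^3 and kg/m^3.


0.688 g/cm^3
688 kg/m^3

Density = 14.06 / 20.44 = 0.688 g/cm^3
Convert: 0.688 x 1000 = 688 kg/m^3


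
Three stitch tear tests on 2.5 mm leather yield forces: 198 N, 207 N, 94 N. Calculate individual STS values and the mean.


STS1 = 79.2 N/mm
STS2 = 82.8 N/mm
STS3 = 37.6 N/mm
Mean = 66.5 N/mm

STS1 = 198 / 2.5 = 79.2 N/mm
STS2 = 207 / 2.5 = 82.8 N/mm
STS3 = 94 / 2.5 = 37.6 N/mm
Mean = (79.2 + 82.8 + 37.6) / 3 = 66.5 N/mm


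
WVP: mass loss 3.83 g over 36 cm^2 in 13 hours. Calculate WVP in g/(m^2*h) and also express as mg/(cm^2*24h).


WVP = 81.84 g/(m^2*h)
Daily rate = 196.41 mg/(cm^2*24h)

WVP = 3.83 / (36 x 13) x 10000 = 81.84 g/(m^2*h)
Mass loss in mg = 3.83 x 1000 = 3830 mg
Per cm^2 per 24h in mg: 3830 x 24 / (36 x 13) = 91920 / 468 = 196.41 mg/(cm^2*24h)


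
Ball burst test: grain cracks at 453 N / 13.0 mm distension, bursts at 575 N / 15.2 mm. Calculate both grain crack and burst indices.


Crack index = 34.8 N/mm
Burst index = 37.8 N/mm


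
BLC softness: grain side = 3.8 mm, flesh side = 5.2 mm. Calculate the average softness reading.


Average = (3.8 + 5.2) / 2
Average = 4.50 mm


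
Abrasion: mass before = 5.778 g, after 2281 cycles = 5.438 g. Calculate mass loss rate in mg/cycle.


Mass loss = 5.778 - 5.438 = 0.340 g
Rate = 0.340 / 2281 x 1000 = 0.149 mg/cycle


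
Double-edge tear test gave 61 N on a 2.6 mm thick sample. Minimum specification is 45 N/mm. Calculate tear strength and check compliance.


Tear strength = 61 / 2.6 = 23.5 N/mm
Required minimum = 45 N/mm
Compliant: No


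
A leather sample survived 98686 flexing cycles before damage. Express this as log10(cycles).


4.99

log10(98686) = 4.99


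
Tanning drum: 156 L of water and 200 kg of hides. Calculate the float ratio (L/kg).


Float ratio = water / hide weight
Ratio = 156 / 200 = 0.8


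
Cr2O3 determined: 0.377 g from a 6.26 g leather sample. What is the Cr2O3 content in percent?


6.02%


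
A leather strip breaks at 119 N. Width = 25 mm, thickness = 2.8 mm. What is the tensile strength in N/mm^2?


1.70 N/mm^2

Cross-sectional area = 25 x 2.8 = 70.0 mm^2
Tensile strength = 119 / 70.0 = 1.70 N/mm^2


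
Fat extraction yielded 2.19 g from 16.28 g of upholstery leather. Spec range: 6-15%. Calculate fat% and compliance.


Fat content = 13.5%
Compliant: Yes

Fat% = 2.19 / 16.28 x 100 = 13.5%
Spec range: 6-15%
Compliant: Yes


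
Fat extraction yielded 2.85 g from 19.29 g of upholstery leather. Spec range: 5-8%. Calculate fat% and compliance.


Fat% = 2.85 / 19.29 x 100 = 14.8%
Spec range: 5-8%
Compliant: No


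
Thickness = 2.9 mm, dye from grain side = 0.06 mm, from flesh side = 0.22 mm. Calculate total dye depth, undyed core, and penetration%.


Total dyed = 0.06 + 0.22 = 0.28 mm
Undyed core = 2.9 - 0.28 = 2.62 mm
Penetration = 0.28 / 2.9 x 100 = 9.7%


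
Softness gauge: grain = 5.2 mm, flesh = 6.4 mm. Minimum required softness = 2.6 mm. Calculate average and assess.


Average softness = 5.80 mm
Meets requirement: Yes


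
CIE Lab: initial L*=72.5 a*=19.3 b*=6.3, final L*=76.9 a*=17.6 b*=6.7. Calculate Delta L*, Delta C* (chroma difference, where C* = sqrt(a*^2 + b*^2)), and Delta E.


Delta L* = 4.4
Delta C* = -1.47
Delta E = 4.73

Delta L* = 76.9 - 72.5 = 4.4
C1* = sqrt((19.3)^2 + (6.3)^2) = 20.302
C2* = sqrt((17.6)^2 + (6.7)^2) = 18.832
Delta C* = 18.832 - 20.302 = -1.47
Delta E = sqrt((4.4)^2 + (-1.7)^2 + (0.4)^2) = 4.73


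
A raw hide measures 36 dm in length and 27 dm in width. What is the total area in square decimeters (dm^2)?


972 dm^2

Area = length x width
Area = 36 x 27 = 972 dm^2


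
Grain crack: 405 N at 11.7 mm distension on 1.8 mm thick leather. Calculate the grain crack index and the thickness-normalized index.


Crack index = 34.6 N/mm
Normalized index = 19.2 N/mm per mm

Crack index = 405 / 11.7 = 34.6 N/mm
Normalized = 34.6 / 1.8 = 19.2 N/mm per mm


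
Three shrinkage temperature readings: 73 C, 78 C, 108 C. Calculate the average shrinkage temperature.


Average = (73 + 78 + 108) / 3
Average = 259 / 3 = 86.3 C


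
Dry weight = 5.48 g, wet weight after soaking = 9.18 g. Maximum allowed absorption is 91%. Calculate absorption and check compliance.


Absorption = 67.5%
Compliant: Yes


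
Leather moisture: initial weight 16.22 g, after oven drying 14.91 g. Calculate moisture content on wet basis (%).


8.1%


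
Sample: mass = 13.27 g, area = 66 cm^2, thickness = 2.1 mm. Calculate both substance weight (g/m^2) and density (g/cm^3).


SW = 13.27 / 66 x 10000 = 2010.6 g/m^2
Volume = 66 x 2.1 / 10 = 13.86 cm^3
Density = 13.27 / 13.86 = 0.957 g/cm^3


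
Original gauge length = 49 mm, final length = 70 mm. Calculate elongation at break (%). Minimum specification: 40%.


Extension = 70 - 49 = 21 mm
Elongation = 21 / 49 x 100 = 42.9%
Minimum required: 40%
Meets specification: Yes


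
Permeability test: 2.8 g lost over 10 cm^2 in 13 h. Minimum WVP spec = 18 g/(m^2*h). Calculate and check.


WVP = 2.8 / (10 x 13) x 10000 = 215.38 g/(m^2*h)
Minimum: 18 g/(m^2*h)
Meets spec: Yes


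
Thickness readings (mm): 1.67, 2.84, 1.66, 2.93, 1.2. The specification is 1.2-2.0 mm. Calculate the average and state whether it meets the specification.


Sum = 10.30
Average = 10.30 / 5 = 2.06 mm
Specification range: 1.2 to 2.0 mm
Within spec: No


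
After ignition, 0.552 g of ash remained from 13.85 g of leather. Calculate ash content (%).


3.99%

Ash% = 0.552 / 13.85 x 100
Ash% = 3.99%


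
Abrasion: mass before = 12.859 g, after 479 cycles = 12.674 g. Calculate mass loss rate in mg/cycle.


Mass loss = 12.859 - 12.674 = 0.185 g
Rate = 0.185 / 479 x 1000 = 0.386 mg/cycle


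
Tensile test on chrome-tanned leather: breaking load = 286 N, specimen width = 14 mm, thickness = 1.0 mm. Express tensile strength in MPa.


Cross-section = 14 x 1.0 = 14.0 mm^2
TS = 286 / 14.0 = 20.43 MPa
(1 N/mm^2 = 1 MPa)


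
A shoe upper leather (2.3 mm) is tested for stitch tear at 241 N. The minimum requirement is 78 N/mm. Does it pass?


STS = 104.8 N/mm
Passes: Yes


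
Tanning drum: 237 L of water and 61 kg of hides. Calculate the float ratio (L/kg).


3.9


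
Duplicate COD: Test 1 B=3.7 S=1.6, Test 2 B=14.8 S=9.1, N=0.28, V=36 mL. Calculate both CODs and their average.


COD1 = 130.7 mg/L
COD2 = 354.7 mg/L
Average = 242.7 mg/L


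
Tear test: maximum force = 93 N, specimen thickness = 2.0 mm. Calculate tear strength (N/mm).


Tear strength = force / thickness
Tear = 93 / 2.0 = 46.5 N/mm


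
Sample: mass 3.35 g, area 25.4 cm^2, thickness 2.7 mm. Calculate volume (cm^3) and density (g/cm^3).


Thickness in cm = 2.7 / 10 = 0.27 cm
Volume = 25.4 x 0.27 = 6.858 cm^3
Density = 3.35 / 6.858 = 0.488 g/cm^3


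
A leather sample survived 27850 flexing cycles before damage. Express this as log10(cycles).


log10(27850) = 4.44


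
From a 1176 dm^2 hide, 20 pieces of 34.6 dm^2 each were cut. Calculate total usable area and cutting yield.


Usable area = 692.0 dm^2
Yield = 58.8%


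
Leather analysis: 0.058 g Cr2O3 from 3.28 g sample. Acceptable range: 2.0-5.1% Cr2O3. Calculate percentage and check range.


Cr2O3 = 1.77%
Within range: No

Cr2O3% = 0.058 / 3.28 x 100 = 1.77%
Acceptable range: 2.0 to 5.1%
Within range: No


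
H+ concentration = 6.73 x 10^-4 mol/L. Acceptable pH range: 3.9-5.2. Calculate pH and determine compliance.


pH = 3.17
Compliant: No

pH = -log10(6.73 x 10^-4) = 3.17
Range: 3.9 to 5.2
Compliant: No


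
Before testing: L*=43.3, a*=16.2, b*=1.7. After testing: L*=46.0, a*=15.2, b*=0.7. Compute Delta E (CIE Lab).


dL = 46.0 - 43.3 = 2.7
da = 15.2 - 16.2 = -1.0
db = 0.7 - 1.7 = -1.0
dE = sqrt((2.7)^2 + (-1.0)^2 + (-1.0)^2) = 3.05


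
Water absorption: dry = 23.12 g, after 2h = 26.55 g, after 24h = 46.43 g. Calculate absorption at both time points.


2h absorption = 14.8%
24h absorption = 100.8%


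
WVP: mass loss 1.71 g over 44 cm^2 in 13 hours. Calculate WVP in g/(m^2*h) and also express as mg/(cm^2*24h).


WVP = 29.90 g/(m^2*h)
Daily rate = 71.75 mg/(cm^2*24h)

WVP = 1.71 / (44 x 13) x 10000 = 29.90 g/(m^2*h)
Mass loss in mg = 1.71 x 1000 = 1710 mg
Per cm^2 per 24h in mg: 1710 x 24 / (44 x 13) = 41040 / 572 = 71.75 mg/(cm^2*24h)


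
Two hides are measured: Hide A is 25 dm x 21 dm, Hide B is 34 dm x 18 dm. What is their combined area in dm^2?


Hide A area = 25 x 21 = 525 dm^2
Hide B area = 34 x 18 = 612 dm^2
Total = 525 + 612 = 1137 dm^2


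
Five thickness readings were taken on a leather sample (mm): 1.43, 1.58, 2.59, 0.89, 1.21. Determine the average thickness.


Sum = 1.43 + 1.58 + 2.59 + 0.89 + 1.21 = 7.70
Average = 7.70 / 5 = 1.54 mm


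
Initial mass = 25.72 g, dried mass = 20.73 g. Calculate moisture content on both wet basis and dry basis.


Moisture lost = 25.72 - 20.73 = 4.99 g
Wet basis MC = 4.99 / 25.72 x 100 = 19.4%
Dry basis MC = 4.99 / 20.73 x 100 = 24.1%


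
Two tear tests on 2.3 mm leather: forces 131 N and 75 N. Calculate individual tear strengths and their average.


Tear 1 = 131 / 2.3 = 57.0 N/mm
Tear 2 = 75 / 2.3 = 32.6 N/mm
Average = (57.0 + 32.6) / 2 = 44.8 N/mm


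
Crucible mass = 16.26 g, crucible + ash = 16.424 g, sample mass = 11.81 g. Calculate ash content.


Ash mass = 0.164 g
Ash content = 1.39%

Ash mass = 16.424 - 16.26 = 0.164 g
Ash% = 0.164 / 11.81 x 100 = 1.39%


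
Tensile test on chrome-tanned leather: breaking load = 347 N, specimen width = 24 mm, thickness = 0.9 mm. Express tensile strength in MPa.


16.06 MPa


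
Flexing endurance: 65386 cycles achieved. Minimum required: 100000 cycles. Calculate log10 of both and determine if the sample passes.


log10(65386) = 4.82
log10(100000) = 5.00
Passes: No


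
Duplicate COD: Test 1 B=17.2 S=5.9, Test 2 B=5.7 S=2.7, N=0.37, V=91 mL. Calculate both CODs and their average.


COD1 = (17.2 - 5.9) x 0.37 x 8000 / 91 = 367.6 mg/L
COD2 = (5.7 - 2.7) x 0.37 x 8000 / 91 = 97.6 mg/L
Average = (367.6 + 97.6) / 2 = 232.6 mg/L


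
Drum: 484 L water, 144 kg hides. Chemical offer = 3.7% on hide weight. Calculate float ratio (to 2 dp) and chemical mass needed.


Float ratio = 484 / 144 = 3.36
Chemical = 144 x 3.7 / 100 = 5.328 kg


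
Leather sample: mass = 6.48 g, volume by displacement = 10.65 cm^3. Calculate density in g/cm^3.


Density = mass / volume
Density = 6.48 / 10.65 = 0.608 g/cm^3


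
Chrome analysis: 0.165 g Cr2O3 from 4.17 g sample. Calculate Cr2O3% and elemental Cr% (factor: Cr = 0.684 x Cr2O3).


Cr2O3 = 3.96%
Cr = 2.71%

Cr2O3% = 0.165 / 4.17 x 100 = 3.96%
Cr% = 3.96 x 0.684 = 2.71%


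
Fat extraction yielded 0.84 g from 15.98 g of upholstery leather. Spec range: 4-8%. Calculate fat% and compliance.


Fat content = 5.3%
Compliant: Yes

Fat% = 0.84 / 15.98 x 100 = 5.3%
Spec range: 4-8%
Compliant: Yes


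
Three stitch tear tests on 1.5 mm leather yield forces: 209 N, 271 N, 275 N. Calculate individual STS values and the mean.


STS1 = 209 / 1.5 = 139.3 N/mm
STS2 = 271 / 1.5 = 180.7 N/mm
STS3 = 275 / 1.5 = 183.3 N/mm
Mean = (139.3 + 180.7 + 183.3) / 3 = 167.8 N/mm


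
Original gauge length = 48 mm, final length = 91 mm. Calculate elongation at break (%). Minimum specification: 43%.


Extension = 91 - 48 = 43 mm
Elongation = 43 / 48 x 100 = 89.6%
Minimum required: 43%
Meets specification: Yes


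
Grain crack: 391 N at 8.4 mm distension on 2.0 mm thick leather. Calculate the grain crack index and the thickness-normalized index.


Crack index = 391 / 8.4 = 46.5 N/mm
Normalized = 46.5 / 2.0 = 23.3 N/mm per mm


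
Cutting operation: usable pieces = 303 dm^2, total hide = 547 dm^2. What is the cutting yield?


55.4%

Yield = usable / total x 100
Yield = 303 / 547 x 100 = 55.4%


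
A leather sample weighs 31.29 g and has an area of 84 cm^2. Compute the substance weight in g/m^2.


3725.0 g/m^2


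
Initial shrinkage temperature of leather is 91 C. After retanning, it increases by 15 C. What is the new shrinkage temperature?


New Ts = 91 + 15 = 106 C


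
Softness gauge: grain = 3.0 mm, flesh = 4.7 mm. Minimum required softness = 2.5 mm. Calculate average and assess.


Average softness = 3.85 mm
Meets requirement: Yes


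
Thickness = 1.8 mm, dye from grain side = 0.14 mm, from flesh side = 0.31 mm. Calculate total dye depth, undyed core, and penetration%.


Total dyed = 0.45 mm
Undyed core = 1.35 mm
Penetration = 25.0%


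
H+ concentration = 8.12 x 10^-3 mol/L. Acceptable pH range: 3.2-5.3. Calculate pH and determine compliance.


pH = 2.09
Compliant: No

pH = -log10(8.12 x 10^-3) = 2.09
Range: 3.2 to 5.3
Compliant: No


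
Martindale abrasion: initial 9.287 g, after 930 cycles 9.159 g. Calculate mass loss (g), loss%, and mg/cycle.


Mass loss = 0.128 g
Loss = 1.38%
Rate = 0.138 mg/cycle


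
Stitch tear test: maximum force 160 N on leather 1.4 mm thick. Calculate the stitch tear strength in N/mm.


114.3 N/mm

Stitch tear strength = force / thickness
STS = 160 / 1.4 = 114.3 N/mm


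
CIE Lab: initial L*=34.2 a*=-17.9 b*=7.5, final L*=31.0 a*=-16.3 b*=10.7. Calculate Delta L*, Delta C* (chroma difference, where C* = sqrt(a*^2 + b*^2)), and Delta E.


Delta L* = 31.0 - 34.2 = -3.2
C1* = sqrt((-17.9)^2 + (7.5)^2) = 19.408
C2* = sqrt((-16.3)^2 + (10.7)^2) = 19.498
Delta C* = 19.498 - 19.408 = 0.09
Delta E = sqrt((-3.2)^2 + (1.6)^2 + (3.2)^2) = 4.80


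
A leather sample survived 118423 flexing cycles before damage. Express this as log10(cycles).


5.07

log10(118423) = 5.07


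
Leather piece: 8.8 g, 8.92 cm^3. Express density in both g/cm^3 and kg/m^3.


Density = 8.8 / 8.92 = 0.987 g/cm^3
Convert: 0.987 x 1000 = 987 kg/m^3


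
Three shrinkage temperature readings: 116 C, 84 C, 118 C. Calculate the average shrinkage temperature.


Average = (116 + 84 + 118) / 3
Average = 318 / 3 = 106.0 C


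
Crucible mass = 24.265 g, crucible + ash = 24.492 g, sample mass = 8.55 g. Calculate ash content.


Ash mass = 24.492 - 24.265 = 0.227 g
Ash% = 0.227 / 8.55 x 100 = 2.65%


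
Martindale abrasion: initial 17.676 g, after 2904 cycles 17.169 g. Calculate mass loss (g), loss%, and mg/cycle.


Mass loss = 0.507 g
Loss = 2.87%
Rate = 0.175 mg/cycle

Loss = 17.676 - 17.169 = 0.507 g
Loss% = 0.507 / 17.676 x 100 = 2.87%
Rate = 0.507 / 2904 x 1000 = 0.175 mg/cycle


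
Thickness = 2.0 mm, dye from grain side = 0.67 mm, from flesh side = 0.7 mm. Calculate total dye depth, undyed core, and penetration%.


Total dyed = 1.37 mm
Undyed core = 0.63 mm
Penetration = 68.5%


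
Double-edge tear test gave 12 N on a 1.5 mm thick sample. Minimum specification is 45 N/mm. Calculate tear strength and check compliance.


Tear strength = 8.0 N/mm
Compliant: No

Tear strength = 12 / 1.5 = 8.0 N/mm
Required minimum = 45 N/mm
Compliant: No


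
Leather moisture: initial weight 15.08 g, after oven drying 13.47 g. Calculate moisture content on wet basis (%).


Moisture = 15.08 - 13.47 = 1.61 g
MC = 1.61 / 15.08 x 100 = 10.7%


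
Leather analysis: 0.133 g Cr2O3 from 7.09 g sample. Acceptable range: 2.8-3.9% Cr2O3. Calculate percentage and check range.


Cr2O3 = 1.88%
Within range: No

Cr2O3% = 0.133 / 7.09 x 100 = 1.88%
Acceptable range: 2.8 to 3.9%
Within range: No


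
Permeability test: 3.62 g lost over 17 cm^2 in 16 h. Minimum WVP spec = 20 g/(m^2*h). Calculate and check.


WVP = 133.09 g/(m^2*h)
Meets specification: Yes

WVP = 3.62 / (17 x 16) x 10000 = 133.09 g/(m^2*h)
Minimum: 20 g/(m^2*h)
Meets spec: Yes


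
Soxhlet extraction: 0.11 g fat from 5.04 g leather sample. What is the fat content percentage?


2.2%


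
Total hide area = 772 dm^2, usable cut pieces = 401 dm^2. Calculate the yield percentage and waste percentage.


Yield = 51.9%
Waste = 48.1%

Yield = 401 / 772 x 100 = 51.9%
Waste = 772 - 401 = 371 dm^2
Waste% = 100 - 51.9 = 48.1%


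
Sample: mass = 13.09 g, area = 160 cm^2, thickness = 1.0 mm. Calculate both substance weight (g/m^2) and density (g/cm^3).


SW = 13.09 / 160 x 10000 = 818.1 g/m^2
Volume = 160 x 1.0 / 10 = 16.00 cm^3
Density = 13.09 / 16.00 = 0.818 g/cm^3
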